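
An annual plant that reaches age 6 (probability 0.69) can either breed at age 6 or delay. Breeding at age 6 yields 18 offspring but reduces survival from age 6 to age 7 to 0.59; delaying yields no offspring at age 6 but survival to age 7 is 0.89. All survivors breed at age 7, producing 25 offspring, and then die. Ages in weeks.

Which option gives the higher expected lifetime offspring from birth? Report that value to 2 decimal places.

22.60

breed at age 6: R₀ = 0.69 × (18 + 0.59 × 25) = 0.69 × 32.7500 = 22.5975
delay to age 7: R₀ = 0.69 × (0.89 × 25) = 0.69 × 22.2500 = 15.3525
Higher: breed at age 6 (22.5975).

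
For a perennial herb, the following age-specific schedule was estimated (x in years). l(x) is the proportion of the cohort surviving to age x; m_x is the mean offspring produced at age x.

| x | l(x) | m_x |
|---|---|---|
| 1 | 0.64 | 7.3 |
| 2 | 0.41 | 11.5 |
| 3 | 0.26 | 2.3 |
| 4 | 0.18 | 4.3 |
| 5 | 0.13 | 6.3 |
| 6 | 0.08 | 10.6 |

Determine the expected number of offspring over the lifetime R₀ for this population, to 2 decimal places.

12.43

R₀ = Σ l(x) m_x:
  age 1: 0.64 × 7.3 = 4.6720
  age 2: 0.41 × 11.5 = 4.7150
  age 3: 0.26 × 2.3 = 0.5980
  age 4: 0.18 × 4.3 = 0.7740
  age 5: 0.13 × 6.3 = 0.8190
  age 6: 0.08 × 10.6 = 0.8480
R₀ = 4.6720 + 4.7150 + 0.5980 + 0.7740 + 0.8190 + 0.8480 = 12.4260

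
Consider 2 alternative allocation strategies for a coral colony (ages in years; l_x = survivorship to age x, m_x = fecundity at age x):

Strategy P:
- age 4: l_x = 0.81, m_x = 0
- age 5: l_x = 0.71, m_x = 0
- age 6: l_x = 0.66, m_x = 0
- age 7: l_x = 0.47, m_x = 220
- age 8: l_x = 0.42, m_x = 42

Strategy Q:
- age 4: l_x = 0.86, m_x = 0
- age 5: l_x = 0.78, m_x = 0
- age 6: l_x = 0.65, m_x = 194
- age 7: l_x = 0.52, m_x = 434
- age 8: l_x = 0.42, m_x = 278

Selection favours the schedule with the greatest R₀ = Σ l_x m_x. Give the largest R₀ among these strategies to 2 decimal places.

Strategy P: R₀ = 0.81×0 + 0.71×0 + 0.66×0 + 0.47×220 + 0.42×42 = 121.0400
Strategy Q: R₀ = 0.86×0 + 0.78×0 + 0.65×194 + 0.52×434 + 0.42×278 = 468.5400
Highest R₀: strategy Q with 468.5400.

468.54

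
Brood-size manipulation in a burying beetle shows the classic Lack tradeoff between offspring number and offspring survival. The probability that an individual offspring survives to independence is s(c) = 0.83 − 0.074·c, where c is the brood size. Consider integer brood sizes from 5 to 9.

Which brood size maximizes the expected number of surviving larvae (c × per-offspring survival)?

Expected surviving larvae = c × s(c):
  c=5: 5 × 0.460 = 2.300
  c=6: 6 × 0.386 = 2.316
  c=7: 7 × 0.312 = 2.184
  c=8: 8 × 0.238 = 1.904
  c=9: 9 × 0.164 = 1.476
Maximum at c = 6 (2.316 surviving larvae).

6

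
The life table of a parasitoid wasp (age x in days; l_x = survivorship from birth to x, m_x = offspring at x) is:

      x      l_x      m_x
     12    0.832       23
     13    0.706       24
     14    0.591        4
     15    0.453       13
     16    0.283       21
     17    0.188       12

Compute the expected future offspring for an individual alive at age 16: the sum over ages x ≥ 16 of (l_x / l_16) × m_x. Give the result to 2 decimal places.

l_16 = 0.283. Conditional survival from age 16 to x is l_x / l_16.
  x=16: (0.283/0.283) × 21 = 21.0000
  x=17: (0.188/0.283) × 12 = 7.9717
Sum = 21.0000 + 7.9717 = 28.9717

28.97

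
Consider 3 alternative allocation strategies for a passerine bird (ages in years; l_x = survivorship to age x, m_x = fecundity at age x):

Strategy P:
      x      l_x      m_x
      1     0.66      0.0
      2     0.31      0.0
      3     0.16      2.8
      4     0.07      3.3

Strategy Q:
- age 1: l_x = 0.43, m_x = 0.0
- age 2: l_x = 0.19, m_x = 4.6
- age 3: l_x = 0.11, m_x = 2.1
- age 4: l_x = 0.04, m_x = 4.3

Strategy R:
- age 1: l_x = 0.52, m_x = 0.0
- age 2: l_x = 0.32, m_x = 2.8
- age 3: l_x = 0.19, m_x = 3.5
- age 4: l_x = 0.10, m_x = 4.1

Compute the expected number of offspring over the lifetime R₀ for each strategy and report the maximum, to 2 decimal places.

Strategy P: R₀ = 0.66×0.0 + 0.31×0.0 + 0.16×2.8 + 0.07×3.3 = 0.6790
Strategy Q: R₀ = 0.43×0.0 + 0.19×4.6 + 0.11×2.1 + 0.04×4.3 = 1.2770
Strategy R: R₀ = 0.52×0.0 + 0.32×2.8 + 0.19×3.5 + 0.10×4.1 = 1.9710
Highest R₀: strategy R with 1.9710.

1.97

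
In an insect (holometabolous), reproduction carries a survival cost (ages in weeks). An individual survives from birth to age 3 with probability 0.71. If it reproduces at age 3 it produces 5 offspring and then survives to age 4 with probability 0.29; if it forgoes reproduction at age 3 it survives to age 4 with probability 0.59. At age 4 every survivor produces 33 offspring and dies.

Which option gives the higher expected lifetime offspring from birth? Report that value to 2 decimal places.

breed at age 3: R₀ = 0.71 × (5 + 0.29 × 33) = 0.71 × 14.5700 = 10.3447
delay to age 4: R₀ = 0.71 × (0.59 × 33) = 0.71 × 19.4700 = 13.8237
Higher: delay to age 4 (13.8237).

13.82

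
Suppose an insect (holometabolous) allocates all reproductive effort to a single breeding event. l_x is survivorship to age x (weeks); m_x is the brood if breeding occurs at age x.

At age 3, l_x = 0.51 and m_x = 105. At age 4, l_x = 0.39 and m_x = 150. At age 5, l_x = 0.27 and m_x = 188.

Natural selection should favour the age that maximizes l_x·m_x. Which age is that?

Expected offspring if breeding at age x = l_x × m_x:
  age 3: 0.51 × 105 = 53.550
  age 4: 0.39 × 150 = 58.500
  age 5: 0.27 × 188 = 50.760
Maximum at age 4 (58.500).

4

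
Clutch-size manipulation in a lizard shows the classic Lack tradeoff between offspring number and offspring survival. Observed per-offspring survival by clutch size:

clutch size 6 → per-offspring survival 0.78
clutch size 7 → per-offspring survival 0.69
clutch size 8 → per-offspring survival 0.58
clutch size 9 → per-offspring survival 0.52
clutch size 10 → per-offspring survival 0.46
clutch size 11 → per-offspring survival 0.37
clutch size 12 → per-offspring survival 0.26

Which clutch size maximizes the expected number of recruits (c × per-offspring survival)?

7

Expected recruits = c × s(c):
  c=6: 6 × 0.78 = 4.680
  c=7: 7 × 0.69 = 4.830
  c=8: 8 × 0.58 = 4.640
  c=9: 9 × 0.52 = 4.680
  c=10: 10 × 0.46 = 4.600
  c=11: 11 × 0.37 = 4.070
  c=12: 12 × 0.26 = 3.120
Maximum at c = 7 (4.830 recruits).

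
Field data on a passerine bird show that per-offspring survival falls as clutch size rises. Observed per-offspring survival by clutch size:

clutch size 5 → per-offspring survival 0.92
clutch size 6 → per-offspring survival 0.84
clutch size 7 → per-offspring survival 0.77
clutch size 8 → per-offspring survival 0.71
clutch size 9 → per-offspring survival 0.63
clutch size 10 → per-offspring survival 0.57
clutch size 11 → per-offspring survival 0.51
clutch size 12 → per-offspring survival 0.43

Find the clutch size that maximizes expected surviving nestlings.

10

Expected surviving nestlings = c × s(c):
  c=5: 5 × 0.92 = 4.600
  c=6: 6 × 0.84 = 5.040
  c=7: 7 × 0.77 = 5.390
  c=8: 8 × 0.71 = 5.680
  c=9: 9 × 0.63 = 5.670
  c=10: 10 × 0.57 = 5.700
  c=11: 11 × 0.51 = 5.610
  c=12: 12 × 0.43 = 5.160
Maximum at c = 10 (5.700 surviving nestlings).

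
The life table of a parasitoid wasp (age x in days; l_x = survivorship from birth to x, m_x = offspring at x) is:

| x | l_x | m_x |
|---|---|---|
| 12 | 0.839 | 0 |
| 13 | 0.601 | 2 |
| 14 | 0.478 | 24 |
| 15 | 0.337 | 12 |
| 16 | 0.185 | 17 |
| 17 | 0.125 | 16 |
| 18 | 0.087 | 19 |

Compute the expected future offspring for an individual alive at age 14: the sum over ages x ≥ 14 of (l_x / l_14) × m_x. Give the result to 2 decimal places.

46.68

l_14 = 0.478. Conditional survival from age 14 to x is l_x / l_14.
  x=14: (0.478/0.478) × 24 = 24.0000
  x=15: (0.337/0.478) × 12 = 8.4603
  x=16: (0.185/0.478) × 17 = 6.5795
  x=17: (0.125/0.478) × 16 = 4.1841
  x=18: (0.087/0.478) × 19 = 3.4582
Sum = 24.0000 + 8.4603 + 6.5795 + 4.1841 + 3.4582 = 46.6820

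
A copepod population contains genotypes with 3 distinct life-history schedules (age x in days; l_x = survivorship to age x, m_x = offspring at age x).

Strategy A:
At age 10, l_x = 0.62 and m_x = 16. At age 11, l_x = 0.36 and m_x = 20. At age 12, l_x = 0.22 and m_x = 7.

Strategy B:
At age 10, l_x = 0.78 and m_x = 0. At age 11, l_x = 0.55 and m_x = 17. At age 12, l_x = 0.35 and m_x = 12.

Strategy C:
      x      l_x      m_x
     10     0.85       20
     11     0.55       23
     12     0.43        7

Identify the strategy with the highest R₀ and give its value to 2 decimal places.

32.66

Strategy A: R₀ = 0.62×16 + 0.36×20 + 0.22×7 = 18.6600
Strategy B: R₀ = 0.78×0 + 0.55×17 + 0.35×12 = 13.5500
Strategy C: R₀ = 0.85×20 + 0.55×23 + 0.43×7 = 32.6600
Highest R₀: strategy C with 32.6600.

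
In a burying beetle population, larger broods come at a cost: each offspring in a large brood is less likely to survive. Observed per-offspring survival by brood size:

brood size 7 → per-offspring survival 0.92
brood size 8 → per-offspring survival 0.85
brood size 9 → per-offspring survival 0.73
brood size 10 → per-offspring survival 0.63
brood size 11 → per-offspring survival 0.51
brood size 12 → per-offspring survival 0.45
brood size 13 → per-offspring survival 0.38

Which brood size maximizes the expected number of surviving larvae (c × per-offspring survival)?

8

Expected surviving larvae = c × s(c):
  c=7: 7 × 0.92 = 6.440
  c=8: 8 × 0.85 = 6.800
  c=9: 9 × 0.73 = 6.570
  c=10: 10 × 0.63 = 6.300
  c=11: 11 × 0.51 = 5.610
  c=12: 12 × 0.45 = 5.400
  c=13: 13 × 0.38 = 4.940
Maximum at c = 8 (6.800 surviving larvae).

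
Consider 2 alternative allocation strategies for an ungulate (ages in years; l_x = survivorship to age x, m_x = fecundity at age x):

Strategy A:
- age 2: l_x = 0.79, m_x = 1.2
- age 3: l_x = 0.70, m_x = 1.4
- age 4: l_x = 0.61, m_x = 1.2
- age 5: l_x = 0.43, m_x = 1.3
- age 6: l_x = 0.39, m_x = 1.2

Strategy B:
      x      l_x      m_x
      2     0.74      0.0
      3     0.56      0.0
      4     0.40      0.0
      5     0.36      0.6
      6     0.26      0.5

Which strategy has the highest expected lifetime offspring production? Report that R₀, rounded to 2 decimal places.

3.69

Strategy A: R₀ = 0.79×1.2 + 0.70×1.4 + 0.61×1.2 + 0.43×1.3 + 0.39×1.2 = 3.6870
Strategy B: R₀ = 0.74×0.0 + 0.56×0.0 + 0.40×0.0 + 0.36×0.6 + 0.26×0.5 = 0.3460
Highest R₀: strategy A with 3.6870.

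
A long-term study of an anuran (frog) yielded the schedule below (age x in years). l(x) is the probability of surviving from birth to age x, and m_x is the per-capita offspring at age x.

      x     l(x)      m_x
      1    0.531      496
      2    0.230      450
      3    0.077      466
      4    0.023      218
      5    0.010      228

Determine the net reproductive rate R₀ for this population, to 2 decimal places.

R₀ = Σ l(x) m_x:
  age 1: 0.531 × 496 = 263.3760
  age 2: 0.230 × 450 = 103.5000
  age 3: 0.077 × 466 = 35.8820
  age 4: 0.023 × 218 = 5.0140
  age 5: 0.010 × 228 = 2.2800
R₀ = 263.3760 + 103.5000 + 35.8820 + 5.0140 + 2.2800 = 410.0520

410.05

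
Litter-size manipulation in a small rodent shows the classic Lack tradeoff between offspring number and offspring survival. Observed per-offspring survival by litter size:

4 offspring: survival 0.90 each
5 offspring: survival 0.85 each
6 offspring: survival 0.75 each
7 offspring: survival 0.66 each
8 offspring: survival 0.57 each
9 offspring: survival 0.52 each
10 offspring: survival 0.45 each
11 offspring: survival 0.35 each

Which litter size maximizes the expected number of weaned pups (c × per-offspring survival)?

9

Expected weaned pups = c × s(c):
  c=4: 4 × 0.90 = 3.600
  c=5: 5 × 0.85 = 4.250
  c=6: 6 × 0.75 = 4.500
  c=7: 7 × 0.66 = 4.620
  c=8: 8 × 0.57 = 4.560
  c=9: 9 × 0.52 = 4.680
  c=10: 10 × 0.45 = 4.500
  c=11: 11 × 0.35 = 3.850
Maximum at c = 9 (4.680 weaned pups).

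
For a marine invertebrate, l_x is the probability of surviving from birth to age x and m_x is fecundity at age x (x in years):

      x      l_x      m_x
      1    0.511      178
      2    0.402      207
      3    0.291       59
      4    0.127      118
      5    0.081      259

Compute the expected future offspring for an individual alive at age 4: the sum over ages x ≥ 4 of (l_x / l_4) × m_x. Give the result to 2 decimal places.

283.19

l_4 = 0.127. Conditional survival from age 4 to x is l_x / l_4.
  x=4: (0.127/0.127) × 118 = 118.0000
  x=5: (0.081/0.127) × 259 = 165.1890
Sum = 118.0000 + 165.1890 = 283.1890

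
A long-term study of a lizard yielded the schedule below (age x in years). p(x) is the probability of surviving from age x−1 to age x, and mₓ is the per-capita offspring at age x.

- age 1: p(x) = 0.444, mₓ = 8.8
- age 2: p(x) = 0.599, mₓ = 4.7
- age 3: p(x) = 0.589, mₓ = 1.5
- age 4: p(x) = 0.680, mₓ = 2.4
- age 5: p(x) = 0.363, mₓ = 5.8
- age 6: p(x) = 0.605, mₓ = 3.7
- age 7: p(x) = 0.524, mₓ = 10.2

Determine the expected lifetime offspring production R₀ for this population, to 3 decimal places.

Survivorship from birth: l_x = p_1·p_2·…·p_x.
  l_1 = 0.44400
  l_2 = 0.26596
  l_3 = 0.15665
  l_4 = 0.10652
  l_5 = 0.03867
  l_6 = 0.02339
  l_7 = 0.01226
R₀ = Σ l_x mₓ:
  age 1: 0.44400 × 8.8 = 3.9072
  age 2: 0.26596 × 4.7 = 1.2500
  age 3: 0.15665 × 1.5 = 0.2350
  age 4: 0.10652 × 2.4 = 0.2556
  age 5: 0.03867 × 5.8 = 0.2243
  age 6: 0.02339 × 3.7 = 0.0865
  age 7: 0.01226 × 10.2 = 0.1251
R₀ = 3.9072 + 1.2500 + 0.2350 + 0.2556 + 0.2243 + 0.0865 + 0.1251 = 6.0837

6.084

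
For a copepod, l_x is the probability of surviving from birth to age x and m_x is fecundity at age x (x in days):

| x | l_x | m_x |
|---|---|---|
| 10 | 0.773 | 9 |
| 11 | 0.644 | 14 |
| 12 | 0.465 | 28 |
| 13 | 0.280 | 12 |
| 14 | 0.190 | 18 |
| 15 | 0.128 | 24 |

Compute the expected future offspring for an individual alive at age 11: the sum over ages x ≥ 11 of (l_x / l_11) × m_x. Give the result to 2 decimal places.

l_11 = 0.644. Conditional survival from age 11 to x is l_x / l_11.
  x=11: (0.644/0.644) × 14 = 14.0000
  x=12: (0.465/0.644) × 28 = 20.2174
  x=13: (0.280/0.644) × 12 = 5.2174
  x=14: (0.190/0.644) × 18 = 5.3106
  x=15: (0.128/0.644) × 24 = 4.7702
Sum = 14.0000 + 20.2174 + 5.2174 + 5.3106 + 4.7702 = 49.5155

49.52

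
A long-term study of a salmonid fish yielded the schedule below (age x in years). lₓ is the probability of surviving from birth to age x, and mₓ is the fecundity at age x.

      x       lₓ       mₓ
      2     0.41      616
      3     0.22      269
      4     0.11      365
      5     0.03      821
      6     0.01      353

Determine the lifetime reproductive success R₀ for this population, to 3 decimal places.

R₀ = Σ lₓ mₓ:
  age 2: 0.41 × 616 = 252.5600
  age 3: 0.22 × 269 = 59.1800
  age 4: 0.11 × 365 = 40.1500
  age 5: 0.03 × 821 = 24.6300
  age 6: 0.01 × 353 = 3.5300
R₀ = 252.5600 + 59.1800 + 40.1500 + 24.6300 + 3.5300 = 380.0500

380.050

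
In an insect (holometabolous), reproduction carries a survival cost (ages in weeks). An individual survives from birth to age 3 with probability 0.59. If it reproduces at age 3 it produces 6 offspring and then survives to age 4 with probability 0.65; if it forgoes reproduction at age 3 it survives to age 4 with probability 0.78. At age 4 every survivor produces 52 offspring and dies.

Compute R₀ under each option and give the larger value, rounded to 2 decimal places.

23.93

breed at age 3: R₀ = 0.59 × (6 + 0.65 × 52) = 0.59 × 39.8000 = 23.4820
delay to age 4: R₀ = 0.59 × (0.78 × 52) = 0.59 × 40.5600 = 23.9304
Higher: delay to age 4 (23.9304).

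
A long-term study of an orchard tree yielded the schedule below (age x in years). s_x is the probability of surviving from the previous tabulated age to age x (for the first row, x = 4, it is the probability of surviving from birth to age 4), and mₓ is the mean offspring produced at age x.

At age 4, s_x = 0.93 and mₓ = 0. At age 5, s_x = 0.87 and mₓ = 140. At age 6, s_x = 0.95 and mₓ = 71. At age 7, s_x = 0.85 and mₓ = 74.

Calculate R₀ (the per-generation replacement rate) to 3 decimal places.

Survivorship from birth: l_x = s_4·s_5·…·s_x.
  l_4 = 0.93000
  l_5 = 0.80910
  l_6 = 0.76865
  l_7 = 0.65335
R₀ = Σ l_x mₓ:
  age 4: 0.93000 × 0 = 0.0000
  age 5: 0.80910 × 140 = 113.2740
  age 6: 0.76865 × 71 = 54.5742
  age 7: 0.65335 × 74 = 48.3479
R₀ = 0.0000 + 113.2740 + 54.5742 + 48.3479 = 216.1961

216.196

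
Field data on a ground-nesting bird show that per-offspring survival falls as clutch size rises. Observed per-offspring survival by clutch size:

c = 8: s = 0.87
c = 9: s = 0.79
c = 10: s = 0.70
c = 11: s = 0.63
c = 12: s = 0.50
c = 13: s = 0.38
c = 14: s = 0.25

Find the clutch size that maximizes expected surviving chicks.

Expected surviving chicks = c × s(c):
  c=8: 8 × 0.87 = 6.960
  c=9: 9 × 0.79 = 7.110
  c=10: 10 × 0.70 = 7.000
  c=11: 11 × 0.63 = 6.930
  c=12: 12 × 0.50 = 6.000
  c=13: 13 × 0.38 = 4.940
  c=14: 14 × 0.25 = 3.500
Maximum at c = 9 (7.110 surviving chicks).

9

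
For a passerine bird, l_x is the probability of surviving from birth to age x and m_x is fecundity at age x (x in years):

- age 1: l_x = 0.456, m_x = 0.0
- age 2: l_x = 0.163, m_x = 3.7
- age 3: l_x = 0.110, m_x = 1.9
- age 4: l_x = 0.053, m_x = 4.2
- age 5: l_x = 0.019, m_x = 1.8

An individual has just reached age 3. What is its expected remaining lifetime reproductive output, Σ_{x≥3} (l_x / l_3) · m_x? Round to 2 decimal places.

4.23

l_3 = 0.110. Conditional survival from age 3 to x is l_x / l_3.
  x=3: (0.110/0.110) × 1.9 = 1.9000
  x=4: (0.053/0.110) × 4.2 = 2.0236
  x=5: (0.019/0.110) × 1.8 = 0.3109
Sum = 1.9000 + 2.0236 + 0.3109 = 4.2345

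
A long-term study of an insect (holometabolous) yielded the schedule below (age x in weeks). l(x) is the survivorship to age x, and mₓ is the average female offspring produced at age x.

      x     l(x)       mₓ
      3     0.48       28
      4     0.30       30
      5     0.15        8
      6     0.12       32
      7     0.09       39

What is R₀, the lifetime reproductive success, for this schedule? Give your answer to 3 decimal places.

R₀ = Σ l(x) mₓ:
  age 3: 0.48 × 28 = 13.4400
  age 4: 0.30 × 30 = 9.0000
  age 5: 0.15 × 8 = 1.2000
  age 6: 0.12 × 32 = 3.8400
  age 7: 0.09 × 39 = 3.5100
R₀ = 13.4400 + 9.0000 + 1.2000 + 3.8400 + 3.5100 = 30.9900

30.990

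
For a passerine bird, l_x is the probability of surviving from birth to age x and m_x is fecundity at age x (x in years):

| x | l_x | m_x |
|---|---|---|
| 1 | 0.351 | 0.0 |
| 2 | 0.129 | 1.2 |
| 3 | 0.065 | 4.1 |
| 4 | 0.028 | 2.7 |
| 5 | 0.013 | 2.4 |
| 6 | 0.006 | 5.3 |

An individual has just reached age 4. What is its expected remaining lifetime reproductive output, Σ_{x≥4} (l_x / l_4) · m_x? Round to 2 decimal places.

l_4 = 0.028. Conditional survival from age 4 to x is l_x / l_4.
  x=4: (0.028/0.028) × 2.7 = 2.7000
  x=5: (0.013/0.028) × 2.4 = 1.1143
  x=6: (0.006/0.028) × 5.3 = 1.1357
Sum = 2.7000 + 1.1143 + 1.1357 = 4.9500

4.95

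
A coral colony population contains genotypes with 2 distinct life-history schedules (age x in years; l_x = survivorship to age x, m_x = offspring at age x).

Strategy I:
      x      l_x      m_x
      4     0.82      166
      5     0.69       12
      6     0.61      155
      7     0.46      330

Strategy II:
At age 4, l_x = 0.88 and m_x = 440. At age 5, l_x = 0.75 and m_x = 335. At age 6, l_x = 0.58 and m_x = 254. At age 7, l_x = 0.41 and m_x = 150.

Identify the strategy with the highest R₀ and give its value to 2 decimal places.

847.27

Strategy I: R₀ = 0.82×166 + 0.69×12 + 0.61×155 + 0.46×330 = 390.7500
Strategy II: R₀ = 0.88×440 + 0.75×335 + 0.58×254 + 0.41×150 = 847.2700
Highest R₀: strategy II with 847.2700.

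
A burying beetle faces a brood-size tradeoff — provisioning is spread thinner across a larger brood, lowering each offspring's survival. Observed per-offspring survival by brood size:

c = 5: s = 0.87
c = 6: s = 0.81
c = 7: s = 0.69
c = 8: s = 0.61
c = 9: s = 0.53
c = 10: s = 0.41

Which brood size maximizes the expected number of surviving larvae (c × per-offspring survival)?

Expected surviving larvae = c × s(c):
  c=5: 5 × 0.87 = 4.350
  c=6: 6 × 0.81 = 4.860
  c=7: 7 × 0.69 = 4.830
  c=8: 8 × 0.61 = 4.880
  c=9: 9 × 0.53 = 4.770
  c=10: 10 × 0.41 = 4.100
Maximum at c = 8 (4.880 surviving larvae).

8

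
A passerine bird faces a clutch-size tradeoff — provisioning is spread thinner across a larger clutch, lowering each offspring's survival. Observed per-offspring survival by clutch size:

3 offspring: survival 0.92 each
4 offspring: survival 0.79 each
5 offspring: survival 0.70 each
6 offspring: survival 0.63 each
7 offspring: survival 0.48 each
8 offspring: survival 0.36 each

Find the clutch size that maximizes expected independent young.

Expected independent young = c × s(c):
  c=3: 3 × 0.92 = 2.760
  c=4: 4 × 0.79 = 3.160
  c=5: 5 × 0.70 = 3.500
  c=6: 6 × 0.63 = 3.780
  c=7: 7 × 0.48 = 3.360
  c=8: 8 × 0.36 = 2.880
Maximum at c = 6 (3.780 independent young).

6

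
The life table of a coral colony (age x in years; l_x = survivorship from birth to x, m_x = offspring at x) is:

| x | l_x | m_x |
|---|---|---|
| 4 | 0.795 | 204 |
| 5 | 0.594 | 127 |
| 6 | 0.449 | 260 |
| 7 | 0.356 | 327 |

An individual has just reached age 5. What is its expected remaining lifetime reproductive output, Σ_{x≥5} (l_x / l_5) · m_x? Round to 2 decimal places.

519.51

l_5 = 0.594. Conditional survival from age 5 to x is l_x / l_5.
  x=5: (0.594/0.594) × 127 = 127.0000
  x=6: (0.449/0.594) × 260 = 196.5320
  x=7: (0.356/0.594) × 327 = 195.9798
Sum = 127.0000 + 196.5320 + 195.9798 = 519.5118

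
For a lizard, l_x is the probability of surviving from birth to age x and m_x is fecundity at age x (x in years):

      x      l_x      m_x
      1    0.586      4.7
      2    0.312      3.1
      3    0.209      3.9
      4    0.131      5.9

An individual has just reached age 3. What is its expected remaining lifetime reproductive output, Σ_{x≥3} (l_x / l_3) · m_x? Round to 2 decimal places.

7.60

l_3 = 0.209. Conditional survival from age 3 to x is l_x / l_3.
  x=3: (0.209/0.209) × 3.9 = 3.9000
  x=4: (0.131/0.209) × 5.9 = 3.6981
Sum = 3.9000 + 3.6981 = 7.5981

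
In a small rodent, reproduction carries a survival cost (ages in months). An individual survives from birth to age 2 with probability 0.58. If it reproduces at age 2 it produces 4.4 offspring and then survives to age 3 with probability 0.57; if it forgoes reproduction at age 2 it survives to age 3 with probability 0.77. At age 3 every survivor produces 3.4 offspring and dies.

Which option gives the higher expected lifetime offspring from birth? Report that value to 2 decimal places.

breed at age 2: R₀ = 0.58 × (4.4 + 0.57 × 3.4) = 0.58 × 6.3380 = 3.6760
delay to age 3: R₀ = 0.58 × (0.77 × 3.4) = 0.58 × 2.6180 = 1.5184
Higher: breed at age 2 (3.6760).

3.68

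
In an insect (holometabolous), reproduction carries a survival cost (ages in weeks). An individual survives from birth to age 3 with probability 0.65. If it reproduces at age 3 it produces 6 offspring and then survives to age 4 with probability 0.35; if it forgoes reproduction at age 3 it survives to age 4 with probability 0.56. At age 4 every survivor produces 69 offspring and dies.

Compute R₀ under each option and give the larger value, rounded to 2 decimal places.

25.12

breed at age 3: R₀ = 0.65 × (6 + 0.35 × 69) = 0.65 × 30.1500 = 19.5975
delay to age 4: R₀ = 0.65 × (0.56 × 69) = 0.65 × 38.6400 = 25.1160
Higher: delay to age 4 (25.1160).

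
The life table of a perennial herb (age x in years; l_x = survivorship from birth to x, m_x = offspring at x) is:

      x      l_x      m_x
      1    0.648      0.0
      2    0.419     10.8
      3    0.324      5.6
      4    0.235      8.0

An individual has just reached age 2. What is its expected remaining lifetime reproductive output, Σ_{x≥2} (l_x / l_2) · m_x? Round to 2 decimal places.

19.62

l_2 = 0.419. Conditional survival from age 2 to x is l_x / l_2.
  x=2: (0.419/0.419) × 10.8 = 10.8000
  x=3: (0.324/0.419) × 5.6 = 4.3303
  x=4: (0.235/0.419) × 8.0 = 4.4869
Sum = 10.8000 + 4.3303 + 4.4869 = 19.6172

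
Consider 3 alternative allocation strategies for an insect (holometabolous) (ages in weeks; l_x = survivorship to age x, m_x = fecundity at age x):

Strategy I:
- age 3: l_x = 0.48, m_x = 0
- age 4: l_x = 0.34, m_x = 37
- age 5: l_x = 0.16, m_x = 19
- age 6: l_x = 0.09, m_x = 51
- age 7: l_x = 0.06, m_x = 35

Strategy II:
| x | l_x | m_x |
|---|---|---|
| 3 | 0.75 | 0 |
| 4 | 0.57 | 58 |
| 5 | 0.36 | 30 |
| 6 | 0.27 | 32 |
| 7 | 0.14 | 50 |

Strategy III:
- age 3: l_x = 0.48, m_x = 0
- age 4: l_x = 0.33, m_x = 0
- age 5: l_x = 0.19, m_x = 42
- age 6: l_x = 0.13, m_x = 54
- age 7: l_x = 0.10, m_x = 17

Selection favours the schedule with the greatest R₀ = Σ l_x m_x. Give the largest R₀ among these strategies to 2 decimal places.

59.50

Strategy I: R₀ = 0.48×0 + 0.34×37 + 0.16×19 + 0.09×51 + 0.06×35 = 22.3100
Strategy II: R₀ = 0.75×0 + 0.57×58 + 0.36×30 + 0.27×32 + 0.14×50 = 59.5000
Strategy III: R₀ = 0.48×0 + 0.33×0 + 0.19×42 + 0.13×54 + 0.10×17 = 16.7000
Highest R₀: strategy II with 59.5000.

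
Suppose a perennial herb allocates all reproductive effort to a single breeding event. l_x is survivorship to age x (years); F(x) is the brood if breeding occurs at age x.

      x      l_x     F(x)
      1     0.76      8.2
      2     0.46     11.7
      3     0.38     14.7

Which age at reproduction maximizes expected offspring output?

Expected offspring if breeding at age x = l_x × F(x):
  age 1: 0.76 × 8.2 = 6.232
  age 2: 0.46 × 11.7 = 5.382
  age 3: 0.38 × 14.7 = 5.586
Maximum at age 1 (6.232).

1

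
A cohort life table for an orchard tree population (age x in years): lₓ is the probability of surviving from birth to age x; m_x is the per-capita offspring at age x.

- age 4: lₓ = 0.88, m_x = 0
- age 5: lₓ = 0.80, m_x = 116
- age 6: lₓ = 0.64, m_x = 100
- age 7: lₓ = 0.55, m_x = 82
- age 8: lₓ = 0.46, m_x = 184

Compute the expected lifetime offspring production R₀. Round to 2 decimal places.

286.54

R₀ = Σ lₓ m_x:
  age 4: 0.88 × 0 = 0.0000
  age 5: 0.80 × 116 = 92.8000
  age 6: 0.64 × 100 = 64.0000
  age 7: 0.55 × 82 = 45.1000
  age 8: 0.46 × 184 = 84.6400
R₀ = 0.0000 + 92.8000 + 64.0000 + 45.1000 + 84.6400 = 286.5400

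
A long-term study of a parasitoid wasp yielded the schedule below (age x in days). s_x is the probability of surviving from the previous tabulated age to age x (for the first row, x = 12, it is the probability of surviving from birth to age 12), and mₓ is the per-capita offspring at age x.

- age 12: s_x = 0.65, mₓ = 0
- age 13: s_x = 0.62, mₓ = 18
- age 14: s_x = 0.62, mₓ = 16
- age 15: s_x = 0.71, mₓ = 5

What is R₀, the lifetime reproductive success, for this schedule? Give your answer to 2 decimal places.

12.14

Survivorship from birth: l_x = s_12·s_13·…·s_x.
  l_12 = 0.65000
  l_13 = 0.40300
  l_14 = 0.24986
  l_15 = 0.17740
R₀ = Σ l_x mₓ:
  age 12: 0.65000 × 0 = 0.0000
  age 13: 0.40300 × 18 = 7.2540
  age 14: 0.24986 × 16 = 3.9978
  age 15: 0.17740 × 5 = 0.8870
R₀ = 0.0000 + 7.2540 + 3.9978 + 0.8870 = 12.1388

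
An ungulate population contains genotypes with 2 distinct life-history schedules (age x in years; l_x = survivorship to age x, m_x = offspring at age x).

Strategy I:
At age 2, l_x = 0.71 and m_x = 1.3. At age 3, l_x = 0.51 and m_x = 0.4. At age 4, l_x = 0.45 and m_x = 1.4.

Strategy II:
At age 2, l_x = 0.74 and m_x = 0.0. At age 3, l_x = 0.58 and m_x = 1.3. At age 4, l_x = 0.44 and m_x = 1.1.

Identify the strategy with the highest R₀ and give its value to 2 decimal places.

Strategy I: R₀ = 0.71×1.3 + 0.51×0.4 + 0.45×1.4 = 1.7570
Strategy II: R₀ = 0.74×0.0 + 0.58×1.3 + 0.44×1.1 = 1.2380
Highest R₀: strategy I with 1.7570.

1.76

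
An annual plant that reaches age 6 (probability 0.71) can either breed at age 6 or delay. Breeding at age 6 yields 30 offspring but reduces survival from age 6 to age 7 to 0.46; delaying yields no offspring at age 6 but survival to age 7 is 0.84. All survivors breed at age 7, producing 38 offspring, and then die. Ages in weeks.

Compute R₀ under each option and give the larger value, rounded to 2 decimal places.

33.71

breed at age 6: R₀ = 0.71 × (30 + 0.46 × 38) = 0.71 × 47.4800 = 33.7108
delay to age 7: R₀ = 0.71 × (0.84 × 38) = 0.71 × 31.9200 = 22.6632
Higher: breed at age 6 (33.7108).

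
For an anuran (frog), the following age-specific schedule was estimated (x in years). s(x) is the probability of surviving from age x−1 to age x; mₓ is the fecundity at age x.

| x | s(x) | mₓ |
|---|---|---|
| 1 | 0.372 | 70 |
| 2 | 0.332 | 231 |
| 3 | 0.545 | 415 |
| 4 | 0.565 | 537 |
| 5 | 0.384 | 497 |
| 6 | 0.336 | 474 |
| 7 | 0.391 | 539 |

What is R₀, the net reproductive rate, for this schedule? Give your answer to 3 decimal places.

Survivorship from birth: l_x = s_1·s_2·…·s_x.
  l_1 = 0.37200
  l_2 = 0.12350
  l_3 = 0.06731
  l_4 = 0.03803
  l_5 = 0.01460
  l_6 = 0.00491
  l_7 = 0.00192
R₀ = Σ l_x mₓ:
  age 1: 0.37200 × 70 = 26.0400
  age 2: 0.12350 × 231 = 28.5285
  age 3: 0.06731 × 415 = 27.9336
  age 4: 0.03803 × 537 = 20.4221
  age 5: 0.01460 × 497 = 7.2562
  age 6: 0.00491 × 474 = 2.3273
  age 7: 0.00192 × 539 = 1.0349
R₀ = 26.0400 + 28.5285 + 27.9336 + 20.4221 + 7.2562 + 2.3273 + 1.0349 = 113.5427

113.543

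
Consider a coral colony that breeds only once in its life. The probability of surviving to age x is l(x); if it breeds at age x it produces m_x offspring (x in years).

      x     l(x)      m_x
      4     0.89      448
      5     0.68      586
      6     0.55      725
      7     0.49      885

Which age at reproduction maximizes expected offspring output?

7

Expected offspring if breeding at age x = l(x) × m_x:
  age 4: 0.89 × 448 = 398.720
  age 5: 0.68 × 586 = 398.480
  age 6: 0.55 × 725 = 398.750
  age 7: 0.49 × 885 = 433.650
Maximum at age 7 (433.650).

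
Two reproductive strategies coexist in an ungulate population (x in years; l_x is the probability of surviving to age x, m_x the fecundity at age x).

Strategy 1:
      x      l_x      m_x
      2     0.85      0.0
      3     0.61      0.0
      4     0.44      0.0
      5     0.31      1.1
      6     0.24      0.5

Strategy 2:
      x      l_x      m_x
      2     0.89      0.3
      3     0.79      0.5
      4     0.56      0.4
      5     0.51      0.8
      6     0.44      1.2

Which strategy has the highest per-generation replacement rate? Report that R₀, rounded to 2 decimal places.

Strategy 1: R₀ = 0.85×0.0 + 0.61×0.0 + 0.44×0.0 + 0.31×1.1 + 0.24×0.5 = 0.4610
Strategy 2: R₀ = 0.89×0.3 + 0.79×0.5 + 0.56×0.4 + 0.51×0.8 + 0.44×1.2 = 1.8220
Highest R₀: strategy 2 with 1.8220.

1.82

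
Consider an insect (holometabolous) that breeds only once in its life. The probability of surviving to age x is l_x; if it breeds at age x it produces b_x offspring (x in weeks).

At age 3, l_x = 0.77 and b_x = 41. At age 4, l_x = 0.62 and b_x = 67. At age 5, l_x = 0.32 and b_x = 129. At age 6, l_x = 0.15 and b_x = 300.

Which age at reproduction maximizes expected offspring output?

6

Expected offspring if breeding at age x = l_x × b_x:
  age 3: 0.77 × 41 = 31.570
  age 4: 0.62 × 67 = 41.540
  age 5: 0.32 × 129 = 41.280
  age 6: 0.15 × 300 = 45.000
Maximum at age 6 (45.000).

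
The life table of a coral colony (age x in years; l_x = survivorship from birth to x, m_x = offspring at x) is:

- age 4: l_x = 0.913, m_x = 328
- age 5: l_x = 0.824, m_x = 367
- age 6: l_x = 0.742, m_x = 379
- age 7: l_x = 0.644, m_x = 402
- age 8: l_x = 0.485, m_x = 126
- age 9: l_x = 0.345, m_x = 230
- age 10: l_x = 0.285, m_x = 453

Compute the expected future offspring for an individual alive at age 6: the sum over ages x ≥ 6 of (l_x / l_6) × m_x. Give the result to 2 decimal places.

1091.20

l_6 = 0.742. Conditional survival from age 6 to x is l_x / l_6.
  x=6: (0.742/0.742) × 379 = 379.0000
  x=7: (0.644/0.742) × 402 = 348.9057
  x=8: (0.485/0.742) × 126 = 82.3585
  x=9: (0.345/0.742) × 230 = 106.9407
  x=10: (0.285/0.742) × 453 = 173.9960
Sum = 379.0000 + 348.9057 + 82.3585 + 106.9407 + 173.9960 = 1091.2008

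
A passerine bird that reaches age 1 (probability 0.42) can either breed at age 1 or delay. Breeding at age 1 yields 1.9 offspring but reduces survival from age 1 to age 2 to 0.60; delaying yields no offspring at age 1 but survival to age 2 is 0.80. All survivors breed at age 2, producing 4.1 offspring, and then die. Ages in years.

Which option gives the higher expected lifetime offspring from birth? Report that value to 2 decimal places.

1.83

breed at age 1: R₀ = 0.42 × (1.9 + 0.60 × 4.1) = 0.42 × 4.3600 = 1.8312
delay to age 2: R₀ = 0.42 × (0.80 × 4.1) = 0.42 × 3.2800 = 1.3776
Higher: breed at age 1 (1.8312).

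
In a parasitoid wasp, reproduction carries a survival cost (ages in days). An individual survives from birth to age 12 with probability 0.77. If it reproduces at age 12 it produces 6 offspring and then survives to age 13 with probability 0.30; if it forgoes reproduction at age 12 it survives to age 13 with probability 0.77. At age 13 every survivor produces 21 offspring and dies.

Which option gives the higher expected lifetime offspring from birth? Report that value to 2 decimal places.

breed at age 12: R₀ = 0.77 × (6 + 0.30 × 21) = 0.77 × 12.3000 = 9.4710
delay to age 13: R₀ = 0.77 × (0.77 × 21) = 0.77 × 16.1700 = 12.4509
Higher: delay to age 13 (12.4509).

12.45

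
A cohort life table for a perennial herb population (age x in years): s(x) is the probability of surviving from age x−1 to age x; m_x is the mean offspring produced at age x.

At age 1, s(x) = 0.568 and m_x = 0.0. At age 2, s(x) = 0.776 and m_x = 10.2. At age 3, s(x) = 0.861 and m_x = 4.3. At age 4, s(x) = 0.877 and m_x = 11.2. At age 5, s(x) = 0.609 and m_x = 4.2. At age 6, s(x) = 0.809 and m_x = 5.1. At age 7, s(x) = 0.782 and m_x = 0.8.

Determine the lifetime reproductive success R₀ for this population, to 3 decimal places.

Survivorship from birth: l_x = s_1·s_2·…·s_x.
  l_1 = 0.56800
  l_2 = 0.44077
  l_3 = 0.37950
  l_4 = 0.33282
  l_5 = 0.20269
  l_6 = 0.16398
  l_7 = 0.12823
R₀ = Σ l_x m_x:
  age 1: 0.56800 × 0.0 = 0.0000
  age 2: 0.44077 × 10.2 = 4.4959
  age 3: 0.37950 × 4.3 = 1.6319
  age 4: 0.33282 × 11.2 = 3.7276
  age 5: 0.20269 × 4.2 = 0.8513
  age 6: 0.16398 × 5.1 = 0.8363
  age 7: 0.12823 × 0.8 = 0.1026
R₀ = 0.0000 + 4.4959 + 1.6319 + 3.7276 + 0.8513 + 0.8363 + 0.1026 = 11.6455

11.645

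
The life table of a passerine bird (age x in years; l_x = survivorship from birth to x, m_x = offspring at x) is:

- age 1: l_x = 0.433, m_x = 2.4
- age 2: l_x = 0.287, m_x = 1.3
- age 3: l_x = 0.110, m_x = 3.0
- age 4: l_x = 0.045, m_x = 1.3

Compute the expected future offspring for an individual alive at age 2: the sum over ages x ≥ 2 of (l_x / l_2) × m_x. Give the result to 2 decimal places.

l_2 = 0.287. Conditional survival from age 2 to x is l_x / l_2.
  x=2: (0.287/0.287) × 1.3 = 1.3000
  x=3: (0.110/0.287) × 3.0 = 1.1498
  x=4: (0.045/0.287) × 1.3 = 0.2038
Sum = 1.3000 + 1.1498 + 0.2038 = 2.6537

2.65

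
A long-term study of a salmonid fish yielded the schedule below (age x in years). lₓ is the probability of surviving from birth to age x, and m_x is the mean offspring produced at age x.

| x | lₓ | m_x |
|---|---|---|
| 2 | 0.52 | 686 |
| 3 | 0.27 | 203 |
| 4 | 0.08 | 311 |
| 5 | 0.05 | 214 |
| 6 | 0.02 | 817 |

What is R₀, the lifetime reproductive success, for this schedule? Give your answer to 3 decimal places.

R₀ = Σ lₓ m_x:
  age 2: 0.52 × 686 = 356.7200
  age 3: 0.27 × 203 = 54.8100
  age 4: 0.08 × 311 = 24.8800
  age 5: 0.05 × 214 = 10.7000
  age 6: 0.02 × 817 = 16.3400
R₀ = 356.7200 + 54.8100 + 24.8800 + 10.7000 + 16.3400 = 463.4500

463.450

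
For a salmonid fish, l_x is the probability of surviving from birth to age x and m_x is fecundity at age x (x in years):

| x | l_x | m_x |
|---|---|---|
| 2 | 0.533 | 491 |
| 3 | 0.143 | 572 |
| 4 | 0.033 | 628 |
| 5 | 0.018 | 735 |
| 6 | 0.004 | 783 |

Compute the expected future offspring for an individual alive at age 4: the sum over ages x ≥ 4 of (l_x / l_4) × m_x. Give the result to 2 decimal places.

l_4 = 0.033. Conditional survival from age 4 to x is l_x / l_4.
  x=4: (0.033/0.033) × 628 = 628.0000
  x=5: (0.018/0.033) × 735 = 400.9091
  x=6: (0.004/0.033) × 783 = 94.9091
Sum = 628.0000 + 400.9091 + 94.9091 = 1123.8182

1123.82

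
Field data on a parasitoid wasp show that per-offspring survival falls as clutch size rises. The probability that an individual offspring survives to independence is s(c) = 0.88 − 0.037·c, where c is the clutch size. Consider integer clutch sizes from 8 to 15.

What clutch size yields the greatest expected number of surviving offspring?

Expected surviving offspring = c × s(c):
  c=8: 8 × 0.584 = 4.672
  c=9: 9 × 0.547 = 4.923
  c=10: 10 × 0.510 = 5.100
  c=11: 11 × 0.473 = 5.203
  c=12: 12 × 0.436 = 5.232
  c=13: 13 × 0.399 = 5.187
  c=14: 14 × 0.362 = 5.068
  c=15: 15 × 0.325 = 4.875
Maximum at c = 12 (5.232 surviving offspring).

12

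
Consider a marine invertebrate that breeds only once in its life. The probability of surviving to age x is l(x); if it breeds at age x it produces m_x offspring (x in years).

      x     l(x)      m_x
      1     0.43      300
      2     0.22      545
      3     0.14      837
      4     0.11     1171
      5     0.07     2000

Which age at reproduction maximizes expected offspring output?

5

Expected offspring if breeding at age x = l(x) × m_x:
  age 1: 0.43 × 300 = 129.000
  age 2: 0.22 × 545 = 119.900
  age 3: 0.14 × 837 = 117.180
  age 4: 0.11 × 1171 = 128.810
  age 5: 0.07 × 2000 = 140.000
Maximum at age 5 (140.000).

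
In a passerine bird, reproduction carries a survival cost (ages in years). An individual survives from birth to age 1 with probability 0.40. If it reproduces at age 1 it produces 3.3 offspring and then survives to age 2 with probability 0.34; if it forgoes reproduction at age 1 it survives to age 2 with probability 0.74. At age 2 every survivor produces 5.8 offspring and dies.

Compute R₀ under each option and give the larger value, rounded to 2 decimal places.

breed at age 1: R₀ = 0.40 × (3.3 + 0.34 × 5.8) = 0.40 × 5.2720 = 2.1088
delay to age 2: R₀ = 0.40 × (0.74 × 5.8) = 0.40 × 4.2920 = 1.7168
Higher: breed at age 1 (2.1088).

2.11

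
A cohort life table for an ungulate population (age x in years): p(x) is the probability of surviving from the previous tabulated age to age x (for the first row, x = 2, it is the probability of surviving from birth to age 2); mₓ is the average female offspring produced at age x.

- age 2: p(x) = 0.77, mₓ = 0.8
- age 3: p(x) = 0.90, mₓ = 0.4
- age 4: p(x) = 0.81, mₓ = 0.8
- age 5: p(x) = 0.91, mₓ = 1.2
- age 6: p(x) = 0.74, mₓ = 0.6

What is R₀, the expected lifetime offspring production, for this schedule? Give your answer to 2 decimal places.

Survivorship from birth: l_x = p_2·p_3·…·p_x.
  l_2 = 0.77000
  l_3 = 0.69300
  l_4 = 0.56133
  l_5 = 0.51081
  l_6 = 0.37800
R₀ = Σ l_x mₓ:
  age 2: 0.77000 × 0.8 = 0.6160
  age 3: 0.69300 × 0.4 = 0.2772
  age 4: 0.56133 × 0.8 = 0.4491
  age 5: 0.51081 × 1.2 = 0.6130
  age 6: 0.37800 × 0.6 = 0.2268
R₀ = 0.6160 + 0.2772 + 0.4491 + 0.6130 + 0.2268 = 2.1820

2.18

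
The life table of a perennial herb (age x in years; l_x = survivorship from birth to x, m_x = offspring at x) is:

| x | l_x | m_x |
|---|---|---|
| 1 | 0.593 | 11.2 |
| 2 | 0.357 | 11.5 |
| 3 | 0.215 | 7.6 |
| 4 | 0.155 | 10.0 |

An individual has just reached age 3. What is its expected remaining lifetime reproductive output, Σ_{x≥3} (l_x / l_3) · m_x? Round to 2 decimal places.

l_3 = 0.215. Conditional survival from age 3 to x is l_x / l_3.
  x=3: (0.215/0.215) × 7.6 = 7.6000
  x=4: (0.155/0.215) × 10.0 = 7.2093
Sum = 7.6000 + 7.2093 = 14.8093

14.81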